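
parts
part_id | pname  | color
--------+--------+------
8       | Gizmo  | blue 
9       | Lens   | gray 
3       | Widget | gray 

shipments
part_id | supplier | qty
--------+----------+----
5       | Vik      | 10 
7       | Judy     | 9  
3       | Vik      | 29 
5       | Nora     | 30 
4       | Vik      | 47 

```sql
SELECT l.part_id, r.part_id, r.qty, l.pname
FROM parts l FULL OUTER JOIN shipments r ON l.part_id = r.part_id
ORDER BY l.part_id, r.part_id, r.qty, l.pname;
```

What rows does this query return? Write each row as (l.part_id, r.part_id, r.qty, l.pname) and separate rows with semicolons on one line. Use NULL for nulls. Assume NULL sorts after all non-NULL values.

FULL OUTER JOIN keeps every row from both sides; unmatched rows get NULL for the other side's columns.
Matching on l.part_id = r.part_id.
Matched pairs: 1; unmatched l rows kept: 2; unmatched r rows kept: 4.

(3, 3, 29, Widget); (8, NULL, NULL, Gizmo); (9, NULL, NULL, Lens); (NULL, 4, 47, NULL); (NULL, 5, 10, NULL); (NULL, 5, 30, NULL); (NULL, 7, 9, NULL)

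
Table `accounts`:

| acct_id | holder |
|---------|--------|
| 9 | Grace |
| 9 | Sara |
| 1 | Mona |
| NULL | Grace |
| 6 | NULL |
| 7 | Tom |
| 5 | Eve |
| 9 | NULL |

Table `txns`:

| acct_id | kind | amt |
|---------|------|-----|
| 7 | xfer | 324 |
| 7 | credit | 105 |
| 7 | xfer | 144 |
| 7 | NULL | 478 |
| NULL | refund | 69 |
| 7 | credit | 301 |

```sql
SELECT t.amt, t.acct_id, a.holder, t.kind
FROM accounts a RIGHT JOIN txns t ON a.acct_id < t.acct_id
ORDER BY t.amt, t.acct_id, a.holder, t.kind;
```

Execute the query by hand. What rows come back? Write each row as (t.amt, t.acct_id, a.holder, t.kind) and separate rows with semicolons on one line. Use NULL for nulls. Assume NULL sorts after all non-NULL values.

(69, NULL, NULL, refund); (105, 7, Eve, credit); (105, 7, Mona, credit); (105, 7, NULL, credit); (144, 7, Eve, xfer); (144, 7, Mona, xfer); (144, 7, NULL, xfer); (301, 7, Eve, credit); (301, 7, Mona, credit); (301, 7, NULL, credit); (324, 7, Eve, xfer); (324, 7, Mona, xfer); (324, 7, NULL, xfer); (478, 7, Eve, NULL); (478, 7, Mona, NULL); (478, 7, NULL, NULL)

RIGHT JOIN keeps every row from `txns`; unmatched rows get NULL for `accounts`'s columns.
Matching on a.acct_id < t.acct_id. A NULL in a compared column never satisfies the condition.
- a (acct_id=9) has no partner in t.
- a (acct_id=9) has no partner in t.
- a (acct_id=1) pairs with 5 row(s) of t.
- a (acct_id=NULL) has no partner in t.
- a (acct_id=6) pairs with 5 row(s) of t.
- a (acct_id=7) has no partner in t.
- a (acct_id=5) pairs with 5 row(s) of t.
- a (acct_id=9) has no partner in t.
- plus 1 unmatched t row(s), each kept with NULL a columns.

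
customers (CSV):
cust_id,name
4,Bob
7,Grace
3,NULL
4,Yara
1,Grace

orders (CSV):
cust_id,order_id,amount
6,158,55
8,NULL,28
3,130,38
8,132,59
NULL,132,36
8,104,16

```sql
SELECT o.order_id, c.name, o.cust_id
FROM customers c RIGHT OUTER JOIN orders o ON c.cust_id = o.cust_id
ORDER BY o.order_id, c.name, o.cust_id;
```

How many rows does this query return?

6

RIGHT JOIN keeps every row from `orders`; unmatched rows get NULL for `customers`'s columns.
Matching on c.cust_id = o.cust_id. A NULL in a compared column never satisfies the condition.
Matched pairs: 1; unmatched o rows kept: 5.
Total: 1 matched + 5 padded = 6 rows.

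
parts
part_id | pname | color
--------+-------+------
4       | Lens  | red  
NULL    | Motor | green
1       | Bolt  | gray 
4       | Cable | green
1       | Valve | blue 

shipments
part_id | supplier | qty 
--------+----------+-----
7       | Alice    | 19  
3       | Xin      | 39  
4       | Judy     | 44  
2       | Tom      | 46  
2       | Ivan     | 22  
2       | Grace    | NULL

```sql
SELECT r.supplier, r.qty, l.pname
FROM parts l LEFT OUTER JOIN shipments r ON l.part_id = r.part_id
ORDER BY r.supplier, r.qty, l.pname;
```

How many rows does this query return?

5

LEFT JOIN keeps every row from `parts`; unmatched rows get NULL for `shipments`'s columns.
Matching on l.part_id = r.part_id. A NULL in a compared column never satisfies the condition.
- l[0] part_id=4 → 1 match(es) in r → 1 row(s).
- l[1] part_id=NULL → no match; kept with NULLs on the r side.
- l[2] part_id=1 → no match; kept with NULLs on the r side.
- l[3] part_id=4 → 1 match(es) in r → 1 row(s).
- l[4] part_id=1 → no match; kept with NULLs on the r side.
Total: 2 matched + 3 padded = 5 rows.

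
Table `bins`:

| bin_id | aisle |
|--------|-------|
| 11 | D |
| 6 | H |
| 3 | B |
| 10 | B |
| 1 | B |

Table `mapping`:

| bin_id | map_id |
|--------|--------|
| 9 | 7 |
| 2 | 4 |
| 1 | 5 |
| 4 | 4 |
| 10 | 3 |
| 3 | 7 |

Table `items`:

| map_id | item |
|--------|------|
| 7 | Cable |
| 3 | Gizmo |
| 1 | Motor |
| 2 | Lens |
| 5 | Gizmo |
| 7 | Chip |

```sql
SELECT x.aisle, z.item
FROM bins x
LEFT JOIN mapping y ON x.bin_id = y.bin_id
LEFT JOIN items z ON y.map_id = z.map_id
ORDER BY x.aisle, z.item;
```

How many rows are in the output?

Evaluate left to right. First `bins x LEFT JOIN mapping y` on bin_id: 5 row(s).
Then LEFT JOIN `items z` on map_id: each of those 5 rows is kept; rows whose y.map_id has no match in z get NULL for z's columns.
Result: 6 row(s).

6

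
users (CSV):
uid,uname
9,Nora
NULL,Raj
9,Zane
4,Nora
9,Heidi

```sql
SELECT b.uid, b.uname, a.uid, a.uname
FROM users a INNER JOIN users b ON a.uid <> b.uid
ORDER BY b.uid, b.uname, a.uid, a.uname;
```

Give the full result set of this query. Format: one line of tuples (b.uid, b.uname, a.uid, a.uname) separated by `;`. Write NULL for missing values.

INNER JOIN keeps only pairs where the ON condition holds.
Matching on a.uid <> b.uid. A NULL in a compared column never satisfies the condition.
Matched pairs: 6.

(4, Nora, 9, Heidi); (4, Nora, 9, Nora); (4, Nora, 9, Zane); (9, Heidi, 4, Nora); (9, Nora, 4, Nora); (9, Zane, 4, Nora)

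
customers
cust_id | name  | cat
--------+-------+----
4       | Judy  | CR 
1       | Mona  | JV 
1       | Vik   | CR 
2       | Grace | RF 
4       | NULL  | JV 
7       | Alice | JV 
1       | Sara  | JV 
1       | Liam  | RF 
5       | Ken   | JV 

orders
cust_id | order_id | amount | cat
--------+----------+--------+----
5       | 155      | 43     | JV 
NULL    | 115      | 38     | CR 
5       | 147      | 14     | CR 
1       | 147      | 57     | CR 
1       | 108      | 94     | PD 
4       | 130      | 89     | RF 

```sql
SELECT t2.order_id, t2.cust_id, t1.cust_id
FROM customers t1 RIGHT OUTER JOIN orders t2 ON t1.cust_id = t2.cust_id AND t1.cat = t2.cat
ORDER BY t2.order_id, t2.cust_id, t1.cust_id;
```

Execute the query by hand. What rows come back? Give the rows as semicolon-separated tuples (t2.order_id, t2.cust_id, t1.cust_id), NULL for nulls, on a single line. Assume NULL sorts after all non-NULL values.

(108, 1, NULL); (115, NULL, NULL); (130, 4, NULL); (147, 1, 1); (147, 5, NULL); (155, 5, 5)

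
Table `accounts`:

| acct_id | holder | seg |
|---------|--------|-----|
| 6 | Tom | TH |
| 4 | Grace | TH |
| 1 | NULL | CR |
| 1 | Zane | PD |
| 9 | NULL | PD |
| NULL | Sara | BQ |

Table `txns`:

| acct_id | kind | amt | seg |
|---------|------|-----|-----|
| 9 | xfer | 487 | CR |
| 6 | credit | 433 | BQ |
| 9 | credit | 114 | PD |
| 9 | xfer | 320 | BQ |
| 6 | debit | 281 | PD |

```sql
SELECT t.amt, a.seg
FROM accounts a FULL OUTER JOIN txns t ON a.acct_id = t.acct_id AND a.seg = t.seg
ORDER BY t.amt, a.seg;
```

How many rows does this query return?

10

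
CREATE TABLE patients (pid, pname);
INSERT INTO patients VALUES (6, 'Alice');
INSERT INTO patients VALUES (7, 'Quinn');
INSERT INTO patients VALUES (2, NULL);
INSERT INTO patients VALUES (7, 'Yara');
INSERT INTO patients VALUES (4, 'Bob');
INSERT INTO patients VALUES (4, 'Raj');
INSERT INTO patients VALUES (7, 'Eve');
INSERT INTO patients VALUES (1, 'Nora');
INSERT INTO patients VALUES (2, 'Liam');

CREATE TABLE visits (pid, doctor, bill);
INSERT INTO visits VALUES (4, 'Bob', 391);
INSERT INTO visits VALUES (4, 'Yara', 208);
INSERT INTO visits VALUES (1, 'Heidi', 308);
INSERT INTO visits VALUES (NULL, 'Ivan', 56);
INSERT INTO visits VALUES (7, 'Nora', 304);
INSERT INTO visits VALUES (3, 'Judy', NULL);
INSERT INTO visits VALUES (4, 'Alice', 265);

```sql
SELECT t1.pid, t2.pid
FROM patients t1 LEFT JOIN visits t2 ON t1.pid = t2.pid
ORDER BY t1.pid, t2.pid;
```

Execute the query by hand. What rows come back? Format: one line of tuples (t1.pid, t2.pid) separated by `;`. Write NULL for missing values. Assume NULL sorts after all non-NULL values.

(1, 1); (2, NULL); (2, NULL); (4, 4); (4, 4); (4, 4); (4, 4); (4, 4); (4, 4); (6, NULL); (7, 7); (7, 7); (7, 7)

LEFT JOIN keeps every row from `patients`; unmatched rows get NULL for `visits`'s columns.
Matching on t1.pid = t2.pid. A NULL in a compared column never satisfies the condition.
- t1 (pid=6) has no partner → padded with NULL.
- t1 (pid=7) pairs with 1 row(s) of t2.
- t1 (pid=2) has no partner → padded with NULL.
- t1 (pid=7) pairs with 1 row(s) of t2.
- t1 (pid=4) pairs with 3 row(s) of t2.
- t1 (pid=4) pairs with 3 row(s) of t2.
- t1 (pid=7) pairs with 1 row(s) of t2.
- t1 (pid=1) pairs with 1 row(s) of t2.
- t1 (pid=2) has no partner → padded with NULL.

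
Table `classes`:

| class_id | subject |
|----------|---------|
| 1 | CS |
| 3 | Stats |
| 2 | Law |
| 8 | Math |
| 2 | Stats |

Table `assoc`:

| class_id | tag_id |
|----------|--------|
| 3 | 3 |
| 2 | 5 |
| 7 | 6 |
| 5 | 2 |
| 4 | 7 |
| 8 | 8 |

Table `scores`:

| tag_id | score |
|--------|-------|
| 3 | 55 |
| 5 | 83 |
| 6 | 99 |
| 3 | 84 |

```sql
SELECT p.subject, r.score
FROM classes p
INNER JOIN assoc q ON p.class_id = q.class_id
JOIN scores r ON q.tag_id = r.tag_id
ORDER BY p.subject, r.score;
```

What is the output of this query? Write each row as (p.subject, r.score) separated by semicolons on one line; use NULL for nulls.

(Law, 83); (Stats, 55); (Stats, 83); (Stats, 84)

Evaluate left to right. First `classes p INNER JOIN assoc q` on class_id: 4 row(s).
Then INNER JOIN `scores r` on tag_id: keep only rows whose q.tag_id appears in r.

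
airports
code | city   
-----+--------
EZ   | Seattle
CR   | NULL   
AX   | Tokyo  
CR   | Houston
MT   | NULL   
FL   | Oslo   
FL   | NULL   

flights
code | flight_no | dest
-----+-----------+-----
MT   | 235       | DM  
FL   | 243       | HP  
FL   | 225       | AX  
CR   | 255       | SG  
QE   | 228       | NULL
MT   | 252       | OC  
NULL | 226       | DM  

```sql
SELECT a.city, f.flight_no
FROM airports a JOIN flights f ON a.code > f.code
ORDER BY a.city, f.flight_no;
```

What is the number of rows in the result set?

6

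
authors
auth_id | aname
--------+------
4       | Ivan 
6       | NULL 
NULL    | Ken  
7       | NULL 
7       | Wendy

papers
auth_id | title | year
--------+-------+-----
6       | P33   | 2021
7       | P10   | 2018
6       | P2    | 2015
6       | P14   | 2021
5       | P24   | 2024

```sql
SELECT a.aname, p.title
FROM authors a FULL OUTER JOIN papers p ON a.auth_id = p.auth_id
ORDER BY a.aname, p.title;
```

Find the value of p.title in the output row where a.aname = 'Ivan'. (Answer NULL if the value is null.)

NULL

FULL OUTER JOIN keeps every row from both sides; unmatched rows get NULL for the other side's columns.
Matching on a.auth_id = p.auth_id. A NULL in a compared column never satisfies the condition.
- a[0] auth_id=4 → no match; kept with NULLs on the p side.
- a[1] auth_id=6 → 3 match(es) in p → 3 row(s).
- a[2] auth_id=NULL → no match; kept with NULLs on the p side.
- a[3] auth_id=7 → 1 match(es) in p → 1 row(s).
- a[4] auth_id=7 → 1 match(es) in p → 1 row(s).
- 1 row(s) from p found no a partner → padded with NULL.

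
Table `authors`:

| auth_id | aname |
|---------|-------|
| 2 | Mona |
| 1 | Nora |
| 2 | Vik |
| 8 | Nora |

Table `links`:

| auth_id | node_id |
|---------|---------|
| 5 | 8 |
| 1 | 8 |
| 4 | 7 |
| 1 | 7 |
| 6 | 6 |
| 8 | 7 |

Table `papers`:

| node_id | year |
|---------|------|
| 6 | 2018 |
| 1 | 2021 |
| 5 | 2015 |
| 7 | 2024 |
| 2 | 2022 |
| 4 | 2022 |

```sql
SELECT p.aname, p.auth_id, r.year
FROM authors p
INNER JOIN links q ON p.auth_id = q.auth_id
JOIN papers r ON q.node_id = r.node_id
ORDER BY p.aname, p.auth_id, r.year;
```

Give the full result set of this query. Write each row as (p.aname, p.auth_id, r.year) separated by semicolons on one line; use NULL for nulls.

(Nora, 1, 2024); (Nora, 8, 2024)

Evaluate left to right. First `authors p INNER JOIN links q` on auth_id: 3 row(s).
Then INNER JOIN `papers r` on node_id: keep only rows whose q.node_id appears in r.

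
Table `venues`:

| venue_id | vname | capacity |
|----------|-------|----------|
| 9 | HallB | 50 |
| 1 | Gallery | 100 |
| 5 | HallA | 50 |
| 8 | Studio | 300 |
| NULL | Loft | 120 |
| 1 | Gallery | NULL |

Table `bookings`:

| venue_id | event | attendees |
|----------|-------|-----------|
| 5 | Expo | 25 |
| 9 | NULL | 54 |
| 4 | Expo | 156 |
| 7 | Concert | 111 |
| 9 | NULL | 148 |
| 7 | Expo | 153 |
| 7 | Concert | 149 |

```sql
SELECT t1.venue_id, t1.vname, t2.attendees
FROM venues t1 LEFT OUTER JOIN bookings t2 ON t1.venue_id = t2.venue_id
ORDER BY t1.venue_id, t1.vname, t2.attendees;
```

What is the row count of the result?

7

LEFT JOIN keeps every row from `venues`; unmatched rows get NULL for `bookings`'s columns.
Matching on t1.venue_id = t2.venue_id. A NULL in a compared column never satisfies the condition.
- t1[0] venue_id=9 → 2 match(es) in t2 → 2 row(s).
- t1[1] venue_id=1 → no match; kept with NULLs on the t2 side.
- t1[2] venue_id=5 → 1 match(es) in t2 → 1 row(s).
- t1[3] venue_id=8 → no match; kept with NULLs on the t2 side.
- t1[4] venue_id=NULL → no match; kept with NULLs on the t2 side.
- t1[5] venue_id=1 → no match; kept with NULLs on the t2 side.
Total: 3 matched + 4 padded = 7 rows.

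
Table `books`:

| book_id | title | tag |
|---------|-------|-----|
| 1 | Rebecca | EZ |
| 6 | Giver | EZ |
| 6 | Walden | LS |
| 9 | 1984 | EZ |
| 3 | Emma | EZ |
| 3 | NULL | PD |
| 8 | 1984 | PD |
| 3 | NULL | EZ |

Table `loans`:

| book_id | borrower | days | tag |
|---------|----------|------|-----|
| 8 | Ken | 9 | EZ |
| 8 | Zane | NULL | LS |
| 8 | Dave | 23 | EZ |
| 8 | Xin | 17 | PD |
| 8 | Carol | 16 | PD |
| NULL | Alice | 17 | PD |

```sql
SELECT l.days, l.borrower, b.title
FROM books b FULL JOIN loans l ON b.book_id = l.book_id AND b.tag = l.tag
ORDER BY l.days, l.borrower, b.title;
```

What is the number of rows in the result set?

FULL OUTER JOIN keeps every row from both sides; unmatched rows get NULL for the other side's columns.
Matching on b.book_id = l.book_id AND b.tag = l.tag. A NULL in a compared column never satisfies the condition.
- b[0] book_id=1, tag=EZ → no match; kept with NULLs on the l side.
- b[1] book_id=6, tag=EZ → no match; kept with NULLs on the l side.
- b[2] book_id=6, tag=LS → no match; kept with NULLs on the l side.
- b[3] book_id=9, tag=EZ → no match; kept with NULLs on the l side.
- b[4] book_id=3, tag=EZ → no match; kept with NULLs on the l side.
- b[5] book_id=3, tag=PD → no match; kept with NULLs on the l side.
- b[6] book_id=8, tag=PD → 2 match(es) in l → 2 row(s).
- b[7] book_id=3, tag=EZ → no match; kept with NULLs on the l side.
- plus 4 unmatched l row(s), each kept with NULL b columns.
Total: 2 matched + 11 padded = 13 rows.

13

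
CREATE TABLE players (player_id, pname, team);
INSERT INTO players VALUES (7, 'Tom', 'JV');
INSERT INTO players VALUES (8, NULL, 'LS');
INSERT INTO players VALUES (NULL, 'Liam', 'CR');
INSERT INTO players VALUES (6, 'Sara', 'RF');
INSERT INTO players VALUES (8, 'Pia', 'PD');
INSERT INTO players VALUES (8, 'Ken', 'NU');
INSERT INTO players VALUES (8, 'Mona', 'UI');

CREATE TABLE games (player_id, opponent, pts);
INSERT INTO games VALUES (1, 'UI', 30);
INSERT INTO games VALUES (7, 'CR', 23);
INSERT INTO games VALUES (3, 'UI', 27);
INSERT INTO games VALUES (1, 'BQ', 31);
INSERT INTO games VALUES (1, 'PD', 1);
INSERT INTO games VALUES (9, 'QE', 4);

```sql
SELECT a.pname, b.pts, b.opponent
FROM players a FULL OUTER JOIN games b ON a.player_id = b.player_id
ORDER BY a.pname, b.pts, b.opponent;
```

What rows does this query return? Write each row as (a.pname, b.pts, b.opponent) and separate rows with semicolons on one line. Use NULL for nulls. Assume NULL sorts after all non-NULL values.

(Ken, NULL, NULL); (Liam, NULL, NULL); (Mona, NULL, NULL); (Pia, NULL, NULL); (Sara, NULL, NULL); (Tom, 23, CR); (NULL, 1, PD); (NULL, 4, QE); (NULL, 27, UI); (NULL, 30, UI); (NULL, 31, BQ); (NULL, NULL, NULL)

FULL OUTER JOIN keeps every row from both sides; unmatched rows get NULL for the other side's columns.
Matching on a.player_id = b.player_id. A NULL in a compared column never satisfies the condition.
- a row (player_id=7): matches 1 b row(s) → 1 output row(s).
- a row (player_id=8): no match → kept, b columns NULL.
- a row (player_id=NULL): no match → kept, b columns NULL.
- a row (player_id=6): no match → kept, b columns NULL.
- a row (player_id=8): no match → kept, b columns NULL.
- a row (player_id=8): no match → kept, b columns NULL.
- a row (player_id=8): no match → kept, b columns NULL.
- 5 b row(s) had no a match → kept, a columns NULL.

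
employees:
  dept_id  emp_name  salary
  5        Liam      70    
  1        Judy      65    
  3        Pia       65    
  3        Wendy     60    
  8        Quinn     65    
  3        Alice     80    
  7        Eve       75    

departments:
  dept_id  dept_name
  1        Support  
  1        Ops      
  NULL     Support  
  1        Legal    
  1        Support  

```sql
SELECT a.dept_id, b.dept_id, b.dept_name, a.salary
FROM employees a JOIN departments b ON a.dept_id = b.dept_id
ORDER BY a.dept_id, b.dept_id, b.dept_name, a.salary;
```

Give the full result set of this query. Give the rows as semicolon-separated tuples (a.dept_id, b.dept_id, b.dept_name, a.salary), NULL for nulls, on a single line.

INNER JOIN keeps only pairs where the ON condition holds.
Matching on a.dept_id = b.dept_id. A NULL in a compared column never satisfies the condition.
- a row (dept_id=5): no match → dropped.
- a row (dept_id=1): matches 4 b row(s) → 4 output row(s).
- a row (dept_id=3): no match → dropped.
- a row (dept_id=3): no match → dropped.
- a row (dept_id=8): no match → dropped.
- a row (dept_id=3): no match → dropped.
- a row (dept_id=7): no match → dropped.
After projecting and ordering:
a.dept_id | b.dept_id | b.dept_name | a.salary
1 | 1 | Legal | 65
1 | 1 | Ops | 65
1 | 1 | Support | 65
1 | 1 | Support | 65

(1, 1, Legal, 65); (1, 1, Ops, 65); (1, 1, Support, 65); (1, 1, Support, 65)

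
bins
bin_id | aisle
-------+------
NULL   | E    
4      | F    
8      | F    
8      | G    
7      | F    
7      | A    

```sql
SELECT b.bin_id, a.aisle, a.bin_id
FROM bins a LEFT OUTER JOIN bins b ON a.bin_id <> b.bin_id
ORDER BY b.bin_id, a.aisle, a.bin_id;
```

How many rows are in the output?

LEFT JOIN keeps every row from `bins a`; unmatched rows get NULL for `bins b`'s columns.
Matching on a.bin_id <> b.bin_id. A NULL in a compared column never satisfies the condition.
Matched pairs: 16; unmatched a rows kept: 1.
Total: 16 matched + 1 padded = 17 rows.

17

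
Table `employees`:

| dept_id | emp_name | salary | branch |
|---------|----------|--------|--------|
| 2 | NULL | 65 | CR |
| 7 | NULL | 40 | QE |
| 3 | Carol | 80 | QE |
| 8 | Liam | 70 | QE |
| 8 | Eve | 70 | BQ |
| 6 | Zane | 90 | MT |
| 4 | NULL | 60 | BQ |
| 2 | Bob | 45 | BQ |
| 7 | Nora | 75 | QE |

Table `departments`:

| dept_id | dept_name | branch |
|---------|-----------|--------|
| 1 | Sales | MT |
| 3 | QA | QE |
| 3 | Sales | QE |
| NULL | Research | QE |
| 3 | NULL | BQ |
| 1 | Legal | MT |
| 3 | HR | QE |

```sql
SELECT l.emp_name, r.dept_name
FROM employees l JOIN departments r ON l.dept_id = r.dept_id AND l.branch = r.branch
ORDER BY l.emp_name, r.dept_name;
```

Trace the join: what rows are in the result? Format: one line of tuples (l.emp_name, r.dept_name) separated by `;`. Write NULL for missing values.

INNER JOIN keeps only pairs where the ON condition holds.
Matching on l.dept_id = r.dept_id AND l.branch = r.branch. A NULL in a compared column never satisfies the condition.
- dept_id=2, branch=CR: no matching r row, dropped.
- dept_id=7, branch=QE: no matching r row, dropped.
- dept_id=3, branch=QE: 3 matching r row(s), so 3 row(s) emitted.
- dept_id=8, branch=QE: no matching r row, dropped.
- dept_id=8, branch=BQ: no matching r row, dropped.
- dept_id=6, branch=MT: no matching r row, dropped.
- dept_id=4, branch=BQ: no matching r row, dropped.
- dept_id=2, branch=BQ: no matching r row, dropped.
- dept_id=7, branch=QE: no matching r row, dropped.
After projecting and ordering:
l.emp_name | r.dept_name
Carol | HR
Carol | QA
Carol | Sales

(Carol, HR); (Carol, QA); (Carol, Sales)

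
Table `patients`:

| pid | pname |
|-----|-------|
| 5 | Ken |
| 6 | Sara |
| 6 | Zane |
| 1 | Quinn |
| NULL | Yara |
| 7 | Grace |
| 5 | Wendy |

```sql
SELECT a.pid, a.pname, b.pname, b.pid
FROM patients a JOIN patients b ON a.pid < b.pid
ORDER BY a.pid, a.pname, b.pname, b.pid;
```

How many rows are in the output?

13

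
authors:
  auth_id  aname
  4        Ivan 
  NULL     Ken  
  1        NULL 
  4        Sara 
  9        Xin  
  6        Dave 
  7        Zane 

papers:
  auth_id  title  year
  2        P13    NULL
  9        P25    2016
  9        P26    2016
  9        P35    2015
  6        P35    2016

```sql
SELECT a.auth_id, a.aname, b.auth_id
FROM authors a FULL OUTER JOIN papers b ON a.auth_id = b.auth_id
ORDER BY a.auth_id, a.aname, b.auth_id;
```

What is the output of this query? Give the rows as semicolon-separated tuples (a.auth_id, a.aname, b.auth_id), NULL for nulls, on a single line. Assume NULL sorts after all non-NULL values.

FULL OUTER JOIN keeps every row from both sides; unmatched rows get NULL for the other side's columns.
Matching on a.auth_id = b.auth_id. A NULL in a compared column never satisfies the condition.
Matched pairs: 4; unmatched a rows kept: 5; unmatched b rows kept: 1.

(1, NULL, NULL); (4, Ivan, NULL); (4, Sara, NULL); (6, Dave, 6); (7, Zane, NULL); (9, Xin, 9); (9, Xin, 9); (9, Xin, 9); (NULL, Ken, NULL); (NULL, NULL, 2)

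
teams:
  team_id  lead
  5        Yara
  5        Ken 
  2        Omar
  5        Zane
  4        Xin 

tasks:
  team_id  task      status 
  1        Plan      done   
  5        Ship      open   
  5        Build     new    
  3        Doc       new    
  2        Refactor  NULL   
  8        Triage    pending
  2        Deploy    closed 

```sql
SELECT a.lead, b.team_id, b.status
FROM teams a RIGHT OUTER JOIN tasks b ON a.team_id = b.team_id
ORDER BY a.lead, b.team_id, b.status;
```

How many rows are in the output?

RIGHT JOIN keeps every row from `tasks`; unmatched rows get NULL for `teams`'s columns.
Matching on a.team_id = b.team_id.
- a[0] team_id=5 → 2 match(es) in b → 2 row(s).
- a[1] team_id=5 → 2 match(es) in b → 2 row(s).
- a[2] team_id=2 → 2 match(es) in b → 2 row(s).
- a[3] team_id=5 → 2 match(es) in b → 2 row(s).
- a[4] team_id=4 → no match.
- 3 b row(s) had no a match → kept, a columns NULL.
Total: 8 matched + 3 padded = 11 rows.

11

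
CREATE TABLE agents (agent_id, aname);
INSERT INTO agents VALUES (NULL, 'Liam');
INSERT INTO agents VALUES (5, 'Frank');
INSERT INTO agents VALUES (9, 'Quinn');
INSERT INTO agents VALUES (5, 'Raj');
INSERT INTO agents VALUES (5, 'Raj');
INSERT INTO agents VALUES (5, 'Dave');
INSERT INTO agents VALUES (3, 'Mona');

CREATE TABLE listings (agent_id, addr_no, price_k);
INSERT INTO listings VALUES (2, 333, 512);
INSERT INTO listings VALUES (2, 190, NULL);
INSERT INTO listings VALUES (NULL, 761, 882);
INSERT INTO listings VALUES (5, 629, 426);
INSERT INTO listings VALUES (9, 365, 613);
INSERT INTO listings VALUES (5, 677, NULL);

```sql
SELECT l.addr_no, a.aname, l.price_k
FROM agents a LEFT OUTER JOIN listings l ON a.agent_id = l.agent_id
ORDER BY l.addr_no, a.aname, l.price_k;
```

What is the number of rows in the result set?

11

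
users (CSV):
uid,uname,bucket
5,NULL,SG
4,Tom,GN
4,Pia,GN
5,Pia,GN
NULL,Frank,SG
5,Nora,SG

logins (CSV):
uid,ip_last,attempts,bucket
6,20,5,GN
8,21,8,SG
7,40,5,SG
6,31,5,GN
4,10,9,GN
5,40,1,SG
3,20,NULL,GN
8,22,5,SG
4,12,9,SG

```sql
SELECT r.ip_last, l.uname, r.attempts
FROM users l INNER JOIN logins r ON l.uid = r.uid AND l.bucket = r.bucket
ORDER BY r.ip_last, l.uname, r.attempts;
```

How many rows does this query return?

INNER JOIN keeps only pairs where the ON condition holds.
Matching on l.uid = r.uid AND l.bucket = r.bucket. A NULL in a compared column never satisfies the condition.
Matched pairs: 4.
Total: 4 rows.

4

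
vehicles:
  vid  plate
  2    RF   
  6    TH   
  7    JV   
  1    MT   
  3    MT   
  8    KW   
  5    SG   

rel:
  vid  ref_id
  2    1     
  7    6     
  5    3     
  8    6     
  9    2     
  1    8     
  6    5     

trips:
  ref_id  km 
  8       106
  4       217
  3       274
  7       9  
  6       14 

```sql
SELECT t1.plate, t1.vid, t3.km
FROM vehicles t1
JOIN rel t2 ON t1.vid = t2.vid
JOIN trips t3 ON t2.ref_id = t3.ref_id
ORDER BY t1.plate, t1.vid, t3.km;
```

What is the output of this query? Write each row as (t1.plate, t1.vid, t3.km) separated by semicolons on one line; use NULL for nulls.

Evaluate left to right. First `vehicles t1 INNER JOIN rel t2` on vid: 6 row(s).
Then INNER JOIN `trips t3` on ref_id: keep only rows whose t2.ref_id appears in t3.

(JV, 7, 14); (KW, 8, 14); (MT, 1, 106); (SG, 5, 274)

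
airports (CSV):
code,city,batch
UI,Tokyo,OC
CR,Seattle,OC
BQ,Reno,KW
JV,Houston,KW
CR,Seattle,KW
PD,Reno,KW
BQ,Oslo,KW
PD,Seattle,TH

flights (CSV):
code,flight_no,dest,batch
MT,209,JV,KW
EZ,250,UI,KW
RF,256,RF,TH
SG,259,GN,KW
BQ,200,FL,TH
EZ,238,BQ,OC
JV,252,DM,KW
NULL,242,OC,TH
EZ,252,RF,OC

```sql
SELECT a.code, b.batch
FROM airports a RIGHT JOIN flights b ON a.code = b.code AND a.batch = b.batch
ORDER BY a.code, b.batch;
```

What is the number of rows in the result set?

9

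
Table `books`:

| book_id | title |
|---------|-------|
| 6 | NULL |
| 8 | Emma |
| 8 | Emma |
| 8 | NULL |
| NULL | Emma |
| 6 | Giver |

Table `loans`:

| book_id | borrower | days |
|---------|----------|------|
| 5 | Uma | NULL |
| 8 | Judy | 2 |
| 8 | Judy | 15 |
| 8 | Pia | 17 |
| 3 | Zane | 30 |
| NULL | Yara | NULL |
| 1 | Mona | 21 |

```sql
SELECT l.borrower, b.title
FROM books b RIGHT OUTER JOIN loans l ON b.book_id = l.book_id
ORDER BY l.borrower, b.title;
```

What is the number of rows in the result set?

13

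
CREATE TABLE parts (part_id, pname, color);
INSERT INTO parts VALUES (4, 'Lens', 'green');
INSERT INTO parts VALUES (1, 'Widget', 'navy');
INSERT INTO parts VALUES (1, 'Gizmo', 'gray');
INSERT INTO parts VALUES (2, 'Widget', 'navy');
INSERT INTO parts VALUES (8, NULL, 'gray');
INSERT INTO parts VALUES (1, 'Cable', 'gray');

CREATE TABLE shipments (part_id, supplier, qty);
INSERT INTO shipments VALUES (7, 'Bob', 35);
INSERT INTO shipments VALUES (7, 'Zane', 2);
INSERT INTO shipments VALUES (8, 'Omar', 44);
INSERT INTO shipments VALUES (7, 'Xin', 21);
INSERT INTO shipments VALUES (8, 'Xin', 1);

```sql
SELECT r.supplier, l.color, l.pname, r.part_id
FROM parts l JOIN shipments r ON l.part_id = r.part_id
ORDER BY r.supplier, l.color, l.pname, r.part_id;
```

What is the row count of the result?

INNER JOIN keeps only pairs where the ON condition holds.
Matching on l.part_id = r.part_id.
Matched pairs: 2.
Total: 2 rows.

2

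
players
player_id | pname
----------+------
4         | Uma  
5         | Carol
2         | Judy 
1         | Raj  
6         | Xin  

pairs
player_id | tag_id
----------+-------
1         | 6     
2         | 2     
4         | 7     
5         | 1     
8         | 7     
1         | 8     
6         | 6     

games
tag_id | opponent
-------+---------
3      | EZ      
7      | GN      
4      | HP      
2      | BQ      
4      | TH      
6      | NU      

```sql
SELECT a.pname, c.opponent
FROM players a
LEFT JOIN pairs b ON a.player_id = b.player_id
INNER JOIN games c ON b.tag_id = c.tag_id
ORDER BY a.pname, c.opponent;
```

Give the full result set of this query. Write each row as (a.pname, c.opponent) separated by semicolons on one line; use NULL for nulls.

Step 1 — a LEFT JOIN b on player_id → 6 row(s).
Then INNER JOIN `games c` on tag_id: keep only rows whose b.tag_id appears in c.

(Judy, BQ); (Raj, NU); (Uma, GN); (Xin, NU)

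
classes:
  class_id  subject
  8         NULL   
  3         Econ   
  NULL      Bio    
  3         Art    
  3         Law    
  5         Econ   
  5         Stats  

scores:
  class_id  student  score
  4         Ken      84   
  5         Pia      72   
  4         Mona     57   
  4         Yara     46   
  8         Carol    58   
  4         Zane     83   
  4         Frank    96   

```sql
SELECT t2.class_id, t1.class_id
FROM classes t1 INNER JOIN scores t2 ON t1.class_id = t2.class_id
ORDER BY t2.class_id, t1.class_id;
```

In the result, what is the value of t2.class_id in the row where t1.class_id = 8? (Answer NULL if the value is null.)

INNER JOIN keeps only pairs where the ON condition holds.
Matching on t1.class_id = t2.class_id. A NULL in a compared column never satisfies the condition.
Matched pairs: 3.

8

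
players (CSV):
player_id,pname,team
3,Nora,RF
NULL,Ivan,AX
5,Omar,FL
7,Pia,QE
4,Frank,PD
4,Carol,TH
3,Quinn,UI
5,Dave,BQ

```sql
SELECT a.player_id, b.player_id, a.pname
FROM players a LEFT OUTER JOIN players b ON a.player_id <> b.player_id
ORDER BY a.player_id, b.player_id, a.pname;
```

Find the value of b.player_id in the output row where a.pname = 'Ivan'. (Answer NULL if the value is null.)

NULL

LEFT JOIN keeps every row from `players a`; unmatched rows get NULL for `players b`'s columns.
Matching on a.player_id <> b.player_id. A NULL in a compared column never satisfies the condition.
Matched pairs: 36; unmatched a rows kept: 1.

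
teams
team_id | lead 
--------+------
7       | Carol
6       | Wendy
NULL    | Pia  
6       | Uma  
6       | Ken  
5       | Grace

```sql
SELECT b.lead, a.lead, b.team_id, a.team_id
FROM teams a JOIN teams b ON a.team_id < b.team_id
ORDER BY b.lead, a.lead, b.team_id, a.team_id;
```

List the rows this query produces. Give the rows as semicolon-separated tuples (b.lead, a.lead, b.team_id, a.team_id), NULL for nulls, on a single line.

(Carol, Grace, 7, 5); (Carol, Ken, 7, 6); (Carol, Uma, 7, 6); (Carol, Wendy, 7, 6); (Ken, Grace, 6, 5); (Uma, Grace, 6, 5); (Wendy, Grace, 6, 5)

INNER JOIN keeps only pairs where the ON condition holds.
Matching on a.team_id < b.team_id. A NULL in a compared column never satisfies the condition.
Matched pairs: 7.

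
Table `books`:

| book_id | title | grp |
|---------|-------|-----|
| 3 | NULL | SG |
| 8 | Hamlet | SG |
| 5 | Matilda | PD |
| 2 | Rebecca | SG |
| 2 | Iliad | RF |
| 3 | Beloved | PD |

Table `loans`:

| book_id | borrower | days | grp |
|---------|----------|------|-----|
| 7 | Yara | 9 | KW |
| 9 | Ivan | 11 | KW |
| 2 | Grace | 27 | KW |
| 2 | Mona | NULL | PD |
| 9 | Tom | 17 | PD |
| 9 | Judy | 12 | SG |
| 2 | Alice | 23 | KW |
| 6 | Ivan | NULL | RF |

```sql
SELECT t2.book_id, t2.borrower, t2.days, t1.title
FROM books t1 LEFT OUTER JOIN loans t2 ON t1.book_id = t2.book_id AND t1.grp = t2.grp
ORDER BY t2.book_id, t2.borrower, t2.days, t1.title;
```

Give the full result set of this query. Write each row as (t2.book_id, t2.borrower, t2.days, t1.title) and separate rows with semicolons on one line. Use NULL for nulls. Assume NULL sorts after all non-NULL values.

LEFT JOIN keeps every row from `books`; unmatched rows get NULL for `loans`'s columns.
Matching on t1.book_id = t2.book_id AND t1.grp = t2.grp.
- t1 (book_id=3, grp=SG) has no partner → padded with NULL.
- t1 (book_id=8, grp=SG) has no partner → padded with NULL.
- t1 (book_id=5, grp=PD) has no partner → padded with NULL.
- t1 (book_id=2, grp=SG) has no partner → padded with NULL.
- t1 (book_id=2, grp=RF) has no partner → padded with NULL.
- t1 (book_id=3, grp=PD) has no partner → padded with NULL.
After projecting and ordering:
t2.book_id | t2.borrower | t2.days | t1.title
NULL | NULL | NULL | Beloved
NULL | NULL | NULL | Hamlet
NULL | NULL | NULL | Iliad
NULL | NULL | NULL | Matilda
NULL | NULL | NULL | Rebecca
NULL | NULL | NULL | NULL

(NULL, NULL, NULL, Beloved); (NULL, NULL, NULL, Hamlet); (NULL, NULL, NULL, Iliad); (NULL, NULL, NULL, Matilda); (NULL, NULL, NULL, Rebecca); (NULL, NULL, NULL, NULL)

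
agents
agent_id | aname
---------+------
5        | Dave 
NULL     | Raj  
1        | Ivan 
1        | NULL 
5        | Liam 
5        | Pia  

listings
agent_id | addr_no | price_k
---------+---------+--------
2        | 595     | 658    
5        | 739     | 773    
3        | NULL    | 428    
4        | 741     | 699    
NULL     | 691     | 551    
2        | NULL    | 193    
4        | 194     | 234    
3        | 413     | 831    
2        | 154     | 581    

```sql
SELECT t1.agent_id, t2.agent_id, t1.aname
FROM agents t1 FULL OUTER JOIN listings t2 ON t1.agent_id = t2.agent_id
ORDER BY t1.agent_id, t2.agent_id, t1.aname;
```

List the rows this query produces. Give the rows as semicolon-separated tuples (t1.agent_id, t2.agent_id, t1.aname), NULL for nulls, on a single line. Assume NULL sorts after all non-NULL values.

(1, NULL, Ivan); (1, NULL, NULL); (5, 5, Dave); (5, 5, Liam); (5, 5, Pia); (NULL, 2, NULL); (NULL, 2, NULL); (NULL, 2, NULL); (NULL, 3, NULL); (NULL, 3, NULL); (NULL, 4, NULL); (NULL, 4, NULL); (NULL, NULL, Raj); (NULL, NULL, NULL)

FULL OUTER JOIN keeps every row from both sides; unmatched rows get NULL for the other side's columns.
Matching on t1.agent_id = t2.agent_id. A NULL in a compared column never satisfies the condition.
- t1 (agent_id=5) pairs with 1 row(s) of t2.
- t1 (agent_id=NULL) has no partner → padded with NULL.
- t1 (agent_id=1) has no partner → padded with NULL.
- t1 (agent_id=1) has no partner → padded with NULL.
- t1 (agent_id=5) pairs with 1 row(s) of t2.
- t1 (agent_id=5) pairs with 1 row(s) of t2.
- plus 8 unmatched t2 row(s), each kept with NULL t1 columns.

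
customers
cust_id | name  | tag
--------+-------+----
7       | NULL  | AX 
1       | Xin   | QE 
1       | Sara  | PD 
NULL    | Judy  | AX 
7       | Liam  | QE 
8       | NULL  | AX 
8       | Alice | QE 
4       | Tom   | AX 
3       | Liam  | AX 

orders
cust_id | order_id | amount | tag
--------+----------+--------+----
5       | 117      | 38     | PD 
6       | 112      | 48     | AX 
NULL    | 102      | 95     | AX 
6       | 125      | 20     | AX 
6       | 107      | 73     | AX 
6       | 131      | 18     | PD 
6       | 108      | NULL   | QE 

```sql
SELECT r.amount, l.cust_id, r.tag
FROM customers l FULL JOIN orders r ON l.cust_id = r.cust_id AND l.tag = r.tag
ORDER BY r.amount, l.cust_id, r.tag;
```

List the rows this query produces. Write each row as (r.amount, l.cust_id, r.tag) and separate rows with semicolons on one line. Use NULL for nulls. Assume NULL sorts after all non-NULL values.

FULL OUTER JOIN keeps every row from both sides; unmatched rows get NULL for the other side's columns.
Matching on l.cust_id = r.cust_id AND l.tag = r.tag. A NULL in a compared column never satisfies the condition.
- l (cust_id=7, tag=AX) has no partner → padded with NULL.
- l (cust_id=1, tag=QE) has no partner → padded with NULL.
- l (cust_id=1, tag=PD) has no partner → padded with NULL.
- l (cust_id=NULL, tag=AX) has no partner → padded with NULL.
- l (cust_id=7, tag=QE) has no partner → padded with NULL.
- l (cust_id=8, tag=AX) has no partner → padded with NULL.
- l (cust_id=8, tag=QE) has no partner → padded with NULL.
- l (cust_id=4, tag=AX) has no partner → padded with NULL.
- l (cust_id=3, tag=AX) has no partner → padded with NULL.
- plus 7 unmatched r row(s), each kept with NULL l columns.

(18, NULL, PD); (20, NULL, AX); (38, NULL, PD); (48, NULL, AX); (73, NULL, AX); (95, NULL, AX); (NULL, 1, NULL); (NULL, 1, NULL); (NULL, 3, NULL); (NULL, 4, NULL); (NULL, 7, NULL); (NULL, 7, NULL); (NULL, 8, NULL); (NULL, 8, NULL); (NULL, NULL, QE); (NULL, NULL, NULL)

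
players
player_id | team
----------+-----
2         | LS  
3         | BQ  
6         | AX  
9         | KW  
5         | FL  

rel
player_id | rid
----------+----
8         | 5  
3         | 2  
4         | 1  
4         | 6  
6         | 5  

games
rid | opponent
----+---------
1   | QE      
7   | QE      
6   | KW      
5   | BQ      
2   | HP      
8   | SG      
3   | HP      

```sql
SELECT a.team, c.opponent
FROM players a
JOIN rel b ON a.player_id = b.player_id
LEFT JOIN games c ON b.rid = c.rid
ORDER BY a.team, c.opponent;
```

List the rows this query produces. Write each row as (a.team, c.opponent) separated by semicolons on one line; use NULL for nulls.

(AX, BQ); (BQ, HP)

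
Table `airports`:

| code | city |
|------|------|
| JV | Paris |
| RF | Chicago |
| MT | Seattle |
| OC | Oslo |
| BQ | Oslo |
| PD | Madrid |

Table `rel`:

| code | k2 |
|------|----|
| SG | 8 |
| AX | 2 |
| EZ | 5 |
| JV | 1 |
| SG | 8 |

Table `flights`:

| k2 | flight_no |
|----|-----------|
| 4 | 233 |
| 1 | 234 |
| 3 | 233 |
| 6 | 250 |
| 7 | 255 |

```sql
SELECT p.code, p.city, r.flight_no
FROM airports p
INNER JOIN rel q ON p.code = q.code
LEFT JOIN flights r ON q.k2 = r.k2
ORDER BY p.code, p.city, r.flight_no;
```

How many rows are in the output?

1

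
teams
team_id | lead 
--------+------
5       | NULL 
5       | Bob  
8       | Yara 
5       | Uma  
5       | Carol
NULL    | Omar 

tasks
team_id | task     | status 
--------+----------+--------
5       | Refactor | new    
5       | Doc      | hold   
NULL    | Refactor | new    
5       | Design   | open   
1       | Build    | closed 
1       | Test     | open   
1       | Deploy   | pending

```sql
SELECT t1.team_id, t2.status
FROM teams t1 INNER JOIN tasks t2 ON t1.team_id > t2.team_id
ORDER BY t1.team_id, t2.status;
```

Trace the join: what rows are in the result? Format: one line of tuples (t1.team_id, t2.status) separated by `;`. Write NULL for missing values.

(5, closed); (5, closed); (5, closed); (5, closed); (5, open); (5, open); (5, open); (5, open); (5, pending); (5, pending); (5, pending); (5, pending); (8, closed); (8, hold); (8, new); (8, open); (8, open); (8, pending)

INNER JOIN keeps only pairs where the ON condition holds.
Matching on t1.team_id > t2.team_id. A NULL in a compared column never satisfies the condition.
- team_id=5: 3 matching t2 row(s), so 3 row(s) emitted.
- team_id=5: 3 matching t2 row(s), so 3 row(s) emitted.
- team_id=8: 6 matching t2 row(s), so 6 row(s) emitted.
- team_id=5: 3 matching t2 row(s), so 3 row(s) emitted.
- team_id=5: 3 matching t2 row(s), so 3 row(s) emitted.
- team_id=NULL: no matching t2 row, dropped.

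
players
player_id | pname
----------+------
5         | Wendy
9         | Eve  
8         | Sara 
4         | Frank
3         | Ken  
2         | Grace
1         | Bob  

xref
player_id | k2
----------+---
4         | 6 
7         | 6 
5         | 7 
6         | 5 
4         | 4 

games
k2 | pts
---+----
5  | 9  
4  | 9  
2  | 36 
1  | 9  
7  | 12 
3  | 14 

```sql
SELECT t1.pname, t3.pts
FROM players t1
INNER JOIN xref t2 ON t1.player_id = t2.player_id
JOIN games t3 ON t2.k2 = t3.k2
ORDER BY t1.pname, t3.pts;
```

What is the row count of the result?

2

Step 1 — t1 INNER JOIN t2 on player_id → 3 row(s).
Then INNER JOIN `games t3` on k2: keep only rows whose t2.k2 appears in t3.
Result: 2 row(s).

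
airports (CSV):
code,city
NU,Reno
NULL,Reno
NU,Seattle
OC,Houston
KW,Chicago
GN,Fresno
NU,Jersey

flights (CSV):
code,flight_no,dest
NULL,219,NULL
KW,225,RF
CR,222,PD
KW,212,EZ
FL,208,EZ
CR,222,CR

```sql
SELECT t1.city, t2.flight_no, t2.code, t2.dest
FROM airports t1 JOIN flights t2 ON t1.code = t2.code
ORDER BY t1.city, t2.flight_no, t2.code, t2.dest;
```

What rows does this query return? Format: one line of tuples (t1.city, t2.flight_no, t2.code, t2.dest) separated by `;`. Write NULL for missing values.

INNER JOIN keeps only pairs where the ON condition holds.
Matching on t1.code = t2.code. A NULL in a compared column never satisfies the condition.
Matched pairs: 2.

(Chicago, 212, KW, EZ); (Chicago, 225, KW, RF)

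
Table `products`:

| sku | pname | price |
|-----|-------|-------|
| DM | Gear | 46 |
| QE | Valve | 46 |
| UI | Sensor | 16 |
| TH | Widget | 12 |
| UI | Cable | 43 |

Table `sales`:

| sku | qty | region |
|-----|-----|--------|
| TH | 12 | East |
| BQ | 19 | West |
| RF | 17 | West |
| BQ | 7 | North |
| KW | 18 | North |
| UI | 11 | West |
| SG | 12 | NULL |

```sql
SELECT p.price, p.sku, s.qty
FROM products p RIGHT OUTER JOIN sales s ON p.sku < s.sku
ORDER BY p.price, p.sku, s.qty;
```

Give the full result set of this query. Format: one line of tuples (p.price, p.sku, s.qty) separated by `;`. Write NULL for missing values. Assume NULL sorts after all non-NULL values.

(12, TH, 11); (46, DM, 11); (46, DM, 12); (46, DM, 12); (46, DM, 17); (46, DM, 18); (46, QE, 11); (46, QE, 12); (46, QE, 12); (46, QE, 17); (NULL, NULL, 7); (NULL, NULL, 19)

RIGHT JOIN keeps every row from `sales`; unmatched rows get NULL for `products`'s columns.
Matching on p.sku < s.sku.
- sku=DM: 5 matching s row(s), so 5 row(s) emitted.
- sku=QE: 4 matching s row(s), so 4 row(s) emitted.
- sku=UI: no matching s row.
- sku=TH: 1 matching s row(s), so 1 row(s) emitted.
- sku=UI: no matching s row.
- 2 s row(s) had no p match → kept, p columns NULL.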